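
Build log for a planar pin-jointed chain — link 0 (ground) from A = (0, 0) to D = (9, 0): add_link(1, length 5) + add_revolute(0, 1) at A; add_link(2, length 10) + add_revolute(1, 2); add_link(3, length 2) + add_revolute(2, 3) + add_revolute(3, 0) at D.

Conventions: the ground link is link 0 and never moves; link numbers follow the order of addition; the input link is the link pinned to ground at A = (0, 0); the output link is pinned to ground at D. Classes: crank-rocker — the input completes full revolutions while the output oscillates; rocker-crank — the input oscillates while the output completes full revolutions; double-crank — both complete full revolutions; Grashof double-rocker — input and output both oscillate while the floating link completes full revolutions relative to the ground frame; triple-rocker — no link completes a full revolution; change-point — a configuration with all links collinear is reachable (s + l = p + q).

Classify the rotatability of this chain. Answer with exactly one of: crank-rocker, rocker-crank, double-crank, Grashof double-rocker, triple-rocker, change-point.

lengths: ground=9, input=5, coupler=10, output=2
sorted: s=2 (shortest), l=10 (longest), p+q=14
s + l = 12 vs p + q = 14
s + l < p + q (Grashof) with shortest = output link → rocker-crank

rocker-crank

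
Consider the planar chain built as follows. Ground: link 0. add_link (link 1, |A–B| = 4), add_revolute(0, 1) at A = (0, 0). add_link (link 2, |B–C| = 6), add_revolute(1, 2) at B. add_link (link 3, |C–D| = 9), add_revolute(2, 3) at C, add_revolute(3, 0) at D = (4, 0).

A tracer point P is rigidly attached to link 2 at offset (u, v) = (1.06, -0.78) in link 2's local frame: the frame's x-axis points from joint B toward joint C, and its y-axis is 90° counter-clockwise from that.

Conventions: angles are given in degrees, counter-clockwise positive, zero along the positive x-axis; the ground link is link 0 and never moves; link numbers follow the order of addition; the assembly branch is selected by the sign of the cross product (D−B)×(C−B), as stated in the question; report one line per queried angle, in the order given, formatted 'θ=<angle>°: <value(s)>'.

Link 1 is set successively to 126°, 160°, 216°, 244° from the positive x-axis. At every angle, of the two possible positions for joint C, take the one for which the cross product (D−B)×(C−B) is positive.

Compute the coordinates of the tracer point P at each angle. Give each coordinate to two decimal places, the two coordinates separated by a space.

A=(0,0), D=(4.00,0)
θ=126°: B = A + 4.00·(cos126°, sin126°) = (-2.3511, 3.2361)
θ=126°: |BD| = 7.1281
θ=126°: circle(B,6.00) ∩ circle(D,9.00): a=0.4075, h=5.9861
θ=126°:   candidates: C₊=(0.7296,8.3848) cross=42.670; C₋=(-4.7057,-2.2826) cross=-42.670
θ=126°:   branch + wants cross > 0 → take C=(0.7296,8.3848) (cross=42.670)
θ=126°: ex = (C−B)/|BC| = (0.5135,0.8581); ey = (-0.8581,0.5135)
θ=126°: P = B + 1.06·ex + -0.78·ey = (-1.1375,3.7452)
θ=160°: B = A + 4.00·(cos160°, sin160°) = (-3.7588, 1.3681)
θ=160°: |BD| = 7.8785
θ=160°: circle(B,6.00) ∩ circle(D,9.00): a=1.0833, h=5.9014
θ=160°:   candidates: C₊=(-1.6671,6.9917) cross=46.494; C₋=(-3.7167,-4.6318) cross=-46.494
θ=160°:   branch + wants cross > 0 → take C=(-1.6671,6.9917) (cross=46.494)
θ=160°: ex = (C−B)/|BC| = (0.3486,0.9373); ey = (-0.9373,0.3486)
θ=160°: P = B + 1.06·ex + -0.78·ey = (-2.6582,2.0897)
θ=216°: B = A + 4.00·(cos216°, sin216°) = (-3.2361, -2.3511)
θ=216°: |BD| = 7.6085
θ=216°: circle(B,6.00) ∩ circle(D,9.00): a=0.8470, h=5.9399
θ=216°:   candidates: C₊=(-4.2661,3.5598) cross=45.194; C₋=(-0.5950,-7.7386) cross=-45.194
θ=216°:   branch + wants cross > 0 → take C=(-4.2661,3.5598) (cross=45.194)
θ=216°: ex = (C−B)/|BC| = (-0.1717,0.9852); ey = (-0.9852,-0.1717)
θ=216°: P = B + 1.06·ex + -0.78·ey = (-2.6496,-1.1730)
θ=244°: B = A + 4.00·(cos244°, sin244°) = (-1.7535, -3.5952)
θ=244°: |BD| = 6.7844
θ=244°: circle(B,6.00) ∩ circle(D,9.00): a=0.0758, h=5.9995
θ=244°:   candidates: C₊=(-4.8685,1.5328) cross=40.703; C₋=(1.4900,-8.6429) cross=-40.703
θ=244°:   branch + wants cross > 0 → take C=(-4.8685,1.5328) (cross=40.703)
θ=244°: ex = (C−B)/|BC| = (-0.5192,0.8547); ey = (-0.8547,-0.5192)
θ=244°: P = B + 1.06·ex + -0.78·ey = (-1.6372,-2.2843)

θ=126°: -1.14 3.75
θ=160°: -2.66 2.09
θ=216°: -2.65 -1.17
θ=244°: -1.64 -2.28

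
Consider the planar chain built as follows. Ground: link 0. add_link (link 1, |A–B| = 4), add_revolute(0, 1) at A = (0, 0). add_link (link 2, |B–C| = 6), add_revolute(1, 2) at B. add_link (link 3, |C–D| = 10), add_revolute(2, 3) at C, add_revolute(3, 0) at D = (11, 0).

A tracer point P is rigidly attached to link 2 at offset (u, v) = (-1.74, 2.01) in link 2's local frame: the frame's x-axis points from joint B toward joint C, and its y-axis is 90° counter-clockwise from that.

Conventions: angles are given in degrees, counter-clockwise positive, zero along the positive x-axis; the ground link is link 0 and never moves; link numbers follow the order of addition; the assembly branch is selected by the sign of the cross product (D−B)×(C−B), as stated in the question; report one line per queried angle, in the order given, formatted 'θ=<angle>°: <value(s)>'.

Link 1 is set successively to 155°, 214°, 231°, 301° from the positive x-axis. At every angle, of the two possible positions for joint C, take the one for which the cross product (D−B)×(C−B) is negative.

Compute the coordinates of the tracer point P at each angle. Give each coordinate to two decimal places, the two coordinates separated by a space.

A=(0,0), D=(11.00,0)
θ=155°: B = A + 4.00·(cos155°, sin155°) = (-3.6252, 1.6905)
θ=155°: |BD| = 14.7226
θ=155°: circle(B,6.00) ∩ circle(D,10.00): a=5.1878, h=3.0145
θ=155°:   candidates: C₊=(1.8744,4.0893) cross=44.381; C₋=(1.1821,-1.8997) cross=-44.381
θ=155°:   branch - wants cross < 0 → take C=(1.1821,-1.8997) (cross=-44.381)
θ=155°: ex = (C−B)/|BC| = (0.8012,-0.5984); ey = (0.5984,0.8012)
θ=155°: P = B + -1.74·ex + 2.01·ey = (-3.8166,4.3421)
θ=214°: B = A + 4.00·(cos214°, sin214°) = (-3.3162, -2.2368)
θ=214°: |BD| = 14.4898
θ=214°: circle(B,6.00) ∩ circle(D,10.00): a=5.0365, h=3.2610
θ=214°:   candidates: C₊=(1.1566,1.7626) cross=47.251; C₋=(2.1633,-4.6812) cross=-47.251
θ=214°:   branch - wants cross < 0 → take C=(2.1633,-4.6812) (cross=-47.251)
θ=214°: ex = (C−B)/|BC| = (0.9132,-0.4074); ey = (0.4074,0.9132)
θ=214°: P = B + -1.74·ex + 2.01·ey = (-4.0863,0.3077)
θ=231°: B = A + 4.00·(cos231°, sin231°) = (-2.5173, -3.1086)
θ=231°: |BD| = 13.8701
θ=231°: circle(B,6.00) ∩ circle(D,10.00): a=4.6279, h=3.8187
θ=231°:   candidates: C₊=(1.1371,1.6502) cross=52.965; C₋=(2.8488,-5.7929) cross=-52.965
θ=231°:   branch - wants cross < 0 → take C=(2.8488,-5.7929) (cross=-52.965)
θ=231°: ex = (C−B)/|BC| = (0.8943,-0.4474); ey = (0.4474,0.8943)
θ=231°: P = B + -1.74·ex + 2.01·ey = (-3.1742,-0.5325)
θ=301°: B = A + 4.00·(cos301°, sin301°) = (2.0602, -3.4287)
θ=301°: |BD| = 9.5748
θ=301°: circle(B,6.00) ∩ circle(D,10.00): a=1.4453, h=5.8233
θ=301°:   candidates: C₊=(1.3243,2.5260) cross=55.757; C₋=(5.4949,-8.3483) cross=-55.757
θ=301°:   branch - wants cross < 0 → take C=(5.4949,-8.3483) (cross=-55.757)
θ=301°: ex = (C−B)/|BC| = (0.5725,-0.8199); ey = (0.8199,0.5725)
θ=301°: P = B + -1.74·ex + 2.01·ey = (2.7121,-0.8513)

θ=155°: -3.82 4.34
θ=214°: -4.09 0.31
θ=231°: -3.17 -0.53
θ=301°: 2.71 -0.85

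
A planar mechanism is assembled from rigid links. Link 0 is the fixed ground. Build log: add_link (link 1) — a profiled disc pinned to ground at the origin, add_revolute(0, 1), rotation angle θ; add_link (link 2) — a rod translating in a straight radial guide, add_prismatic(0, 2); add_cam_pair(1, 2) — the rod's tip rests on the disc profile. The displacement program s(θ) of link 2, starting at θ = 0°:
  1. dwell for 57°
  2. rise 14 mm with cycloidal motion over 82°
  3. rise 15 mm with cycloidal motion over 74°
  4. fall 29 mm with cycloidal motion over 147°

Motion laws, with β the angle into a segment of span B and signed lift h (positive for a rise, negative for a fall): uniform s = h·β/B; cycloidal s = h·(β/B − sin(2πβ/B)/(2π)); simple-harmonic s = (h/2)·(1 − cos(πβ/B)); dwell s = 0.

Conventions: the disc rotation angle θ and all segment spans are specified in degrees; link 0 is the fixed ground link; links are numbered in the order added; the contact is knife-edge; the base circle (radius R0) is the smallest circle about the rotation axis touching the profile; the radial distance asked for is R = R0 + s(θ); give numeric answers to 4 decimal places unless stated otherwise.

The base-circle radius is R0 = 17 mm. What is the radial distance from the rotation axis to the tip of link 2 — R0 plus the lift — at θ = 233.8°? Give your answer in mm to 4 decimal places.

seg 1 [0°–57°] dwell: s stays 0.0000
seg 2 [57°–139°] cycloidal, h=14: full span → s += 14 → s = 14.0000
seg 3 [139°–213°] cycloidal, h=15: full span → s += 15 → s = 29.0000
seg 4 [213°–360°] cycloidal, h=-29: θ=233.8° here. β=20.8, B=147. -29·(0.1415 − sin(2π·0.1415)/(2π)) = -0.5196 → s = 28.4804
R = R0 + s = 17 + 28.4804 = 45.4804

45.4804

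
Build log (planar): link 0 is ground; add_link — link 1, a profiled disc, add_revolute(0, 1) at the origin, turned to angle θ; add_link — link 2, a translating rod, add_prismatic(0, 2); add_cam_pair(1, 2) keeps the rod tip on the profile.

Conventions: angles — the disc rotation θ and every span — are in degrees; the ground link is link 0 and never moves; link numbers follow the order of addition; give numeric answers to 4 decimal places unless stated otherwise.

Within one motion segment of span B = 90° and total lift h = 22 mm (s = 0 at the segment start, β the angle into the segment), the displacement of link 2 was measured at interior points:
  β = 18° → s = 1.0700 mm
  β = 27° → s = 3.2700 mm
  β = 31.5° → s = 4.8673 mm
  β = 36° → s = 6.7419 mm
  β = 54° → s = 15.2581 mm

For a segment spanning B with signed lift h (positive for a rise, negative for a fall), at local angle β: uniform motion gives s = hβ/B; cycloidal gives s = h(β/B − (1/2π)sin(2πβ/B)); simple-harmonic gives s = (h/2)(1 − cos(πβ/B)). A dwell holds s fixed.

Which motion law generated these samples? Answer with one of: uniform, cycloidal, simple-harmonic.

candidates at β/B = r: uniform s = h·r (linear in β); cycloidal s = h·(r − sin(2πr)/(2π)); simple-harmonic s = (h/2)(1 − cos(πr))
β=18°: printed 1.0700 | uniform 4.4000, cycloidal 1.0700, simple-harmonic 2.1008
β=27°: printed 3.2700 | uniform 6.6000, cycloidal 3.2700, simple-harmonic 4.5344
β=31.5°: printed 4.8673 | uniform 7.7000, cycloidal 4.8673, simple-harmonic 6.0061
β=36°: printed 6.7419 | uniform 8.8000, cycloidal 6.7419, simple-harmonic 7.6008
β=54°: printed 15.2581 | uniform 13.2000, cycloidal 15.2581, simple-harmonic 14.3992
only one law matches every sample → cycloidal

cycloidal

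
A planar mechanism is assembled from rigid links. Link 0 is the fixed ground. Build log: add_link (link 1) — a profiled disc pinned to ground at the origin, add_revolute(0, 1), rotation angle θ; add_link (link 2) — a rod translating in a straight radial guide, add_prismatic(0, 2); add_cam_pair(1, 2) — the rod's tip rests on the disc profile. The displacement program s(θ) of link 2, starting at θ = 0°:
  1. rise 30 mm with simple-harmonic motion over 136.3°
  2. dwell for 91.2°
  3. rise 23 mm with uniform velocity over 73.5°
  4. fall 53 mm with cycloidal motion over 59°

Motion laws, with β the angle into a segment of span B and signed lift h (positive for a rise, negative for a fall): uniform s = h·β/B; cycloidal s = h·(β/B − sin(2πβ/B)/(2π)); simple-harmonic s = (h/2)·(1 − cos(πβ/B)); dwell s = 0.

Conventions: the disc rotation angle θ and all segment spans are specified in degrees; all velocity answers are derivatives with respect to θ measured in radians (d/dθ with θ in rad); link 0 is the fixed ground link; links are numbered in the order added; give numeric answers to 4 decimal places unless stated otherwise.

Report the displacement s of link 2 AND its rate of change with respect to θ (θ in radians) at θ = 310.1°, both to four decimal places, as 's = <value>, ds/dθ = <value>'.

seg 1 [0°–136.3°] simple-harmonic, h=30: full span → s += 30 → s = 30.0000
seg 2 [136.3°–227.5°] dwell: s stays 30.0000
seg 3 [227.5°–301°] uniform, h=23: full span → s += 23 → s = 53.0000
seg 4 [301°–360°] cycloidal, h=-53: θ=310.1° here. β=9.1, B=59. -53·(0.1542 − sin(2π·0.1542)/(2π)) = -1.2208 → s = 51.7792
velocity in seg [301°–360°] (cycloidal), θ in radians: β = 9.1° = 0.1588 rad, B = 59° = 1.0297 rad; ds/dθ = (h/B)(1 − cos(2πβ/B)) = ((-53)/1.0297)(1 − cos(2π·0.1542)) = -22.335501 mm/rad

s = 51.7792, ds/dθ = -22.3355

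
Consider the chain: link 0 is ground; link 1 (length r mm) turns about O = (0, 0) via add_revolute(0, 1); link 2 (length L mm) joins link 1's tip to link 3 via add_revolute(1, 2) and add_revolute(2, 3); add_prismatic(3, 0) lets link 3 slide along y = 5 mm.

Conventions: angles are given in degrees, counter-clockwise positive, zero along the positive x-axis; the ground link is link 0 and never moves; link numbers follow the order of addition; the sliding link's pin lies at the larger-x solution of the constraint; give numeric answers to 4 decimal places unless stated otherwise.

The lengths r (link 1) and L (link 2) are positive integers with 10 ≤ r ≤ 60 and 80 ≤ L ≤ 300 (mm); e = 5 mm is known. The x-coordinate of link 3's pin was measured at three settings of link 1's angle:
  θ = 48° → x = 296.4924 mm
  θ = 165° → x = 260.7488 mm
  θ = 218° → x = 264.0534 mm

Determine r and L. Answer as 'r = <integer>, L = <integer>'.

constraint per measurement: (x − r cos θ)² + (r sin θ − e)² = L²
subtracting the θ₁ and θ₂ equations cancels the r² and L² terms:
r = (x₁² − x₂²) / (2[(x₁cos θ₁ + e sin θ₁) − (x₂cos θ₂ + e sin θ₂)]) = 22.0000 → r = 22
L² = (x₁ − r cos θ₁)² + (r sin θ₁ − e)² = 79523.9973 → L = 282.0000 → L = 282
check at θ₃=218°: x = 264.0534 (printed 264.0534) ✓

r = 22, L = 282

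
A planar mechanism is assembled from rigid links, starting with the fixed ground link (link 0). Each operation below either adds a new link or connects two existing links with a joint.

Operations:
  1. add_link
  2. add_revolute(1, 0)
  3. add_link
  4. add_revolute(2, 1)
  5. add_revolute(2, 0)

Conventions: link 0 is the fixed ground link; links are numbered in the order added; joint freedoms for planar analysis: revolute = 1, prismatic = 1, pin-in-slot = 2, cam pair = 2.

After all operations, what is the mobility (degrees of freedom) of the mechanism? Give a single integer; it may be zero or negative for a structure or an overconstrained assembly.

(L,J1,J2)=(1,0,0); link0 fixed
link1: (2,0,0)
R 1-0 [J1]: (2,1,0)
link2: (3,1,0)
R 2-1 [J1]: (3,2,0)
R 2-0 [J1]: (3,3,0)
Grübler: 3·2 − 2·3 − 0 = 0

M = 0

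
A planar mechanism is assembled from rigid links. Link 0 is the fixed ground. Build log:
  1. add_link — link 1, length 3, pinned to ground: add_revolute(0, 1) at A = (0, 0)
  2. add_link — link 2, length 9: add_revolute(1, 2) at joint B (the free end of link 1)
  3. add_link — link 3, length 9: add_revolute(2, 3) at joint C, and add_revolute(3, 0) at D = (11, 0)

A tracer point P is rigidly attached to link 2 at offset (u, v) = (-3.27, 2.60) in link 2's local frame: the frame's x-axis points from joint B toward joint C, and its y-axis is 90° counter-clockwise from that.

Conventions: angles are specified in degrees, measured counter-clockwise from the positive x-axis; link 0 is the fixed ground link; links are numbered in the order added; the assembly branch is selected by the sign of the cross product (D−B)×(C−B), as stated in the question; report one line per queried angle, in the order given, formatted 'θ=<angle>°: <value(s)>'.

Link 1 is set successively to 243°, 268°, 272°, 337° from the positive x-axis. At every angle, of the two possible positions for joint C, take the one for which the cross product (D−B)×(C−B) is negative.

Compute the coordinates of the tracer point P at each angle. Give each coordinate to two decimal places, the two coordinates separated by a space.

A=(0,0), D=(11.00,0)
θ=243°: B = A + 3.00·(cos243°, sin243°) = (-1.3620, -2.6730)
θ=243°: |BD| = 12.6477
θ=243°: circle(B,9.00) ∩ circle(D,9.00): a=6.3238, h=6.4038
θ=243°:   candidates: C₊=(3.4656,4.9227) cross=80.994; C₋=(6.1724,-7.5957) cross=-80.994
θ=243°:   branch - wants cross < 0 → take C=(6.1724,-7.5957) (cross=-80.994)
θ=243°: ex = (C−B)/|BC| = (0.8372,-0.5470); ey = (0.5470,0.8372)
θ=243°: P = B + -3.27·ex + 2.60·ey = (-2.6774,1.2922)
θ=268°: B = A + 3.00·(cos268°, sin268°) = (-0.1047, -2.9982)
θ=268°: |BD| = 11.5023
θ=268°: circle(B,9.00) ∩ circle(D,9.00): a=5.7512, h=6.9227
θ=268°:   candidates: C₊=(3.6432,5.1843) cross=79.627; C₋=(7.2521,-8.1825) cross=-79.627
θ=268°:   branch - wants cross < 0 → take C=(7.2521,-8.1825) (cross=-79.627)
θ=268°: ex = (C−B)/|BC| = (0.8174,-0.5760); ey = (0.5760,0.8174)
θ=268°: P = B + -3.27·ex + 2.60·ey = (-1.2800,1.0108)
θ=272°: B = A + 3.00·(cos272°, sin272°) = (0.1047, -2.9982)
θ=272°: |BD| = 11.3003
θ=272°: circle(B,9.00) ∩ circle(D,9.00): a=5.6501, h=7.0054
θ=272°:   candidates: C₊=(3.6937,5.2553) cross=79.163; C₋=(7.4110,-8.2534) cross=-79.163
θ=272°:   branch - wants cross < 0 → take C=(7.4110,-8.2534) (cross=-79.163)
θ=272°: ex = (C−B)/|BC| = (0.8118,-0.5839); ey = (0.5839,0.8118)
θ=272°: P = B + -3.27·ex + 2.60·ey = (-1.0317,1.0220)
θ=337°: B = A + 3.00·(cos337°, sin337°) = (2.7615, -1.1722)
θ=337°: |BD| = 8.3215
θ=337°: circle(B,9.00) ∩ circle(D,9.00): a=4.1607, h=7.9805
θ=337°:   candidates: C₊=(5.7566,7.3148) cross=66.409; C₋=(8.0049,-8.4870) cross=-66.409
θ=337°:   branch - wants cross < 0 → take C=(8.0049,-8.4870) (cross=-66.409)
θ=337°: ex = (C−B)/|BC| = (0.5826,-0.8128); ey = (0.8128,0.5826)
θ=337°: P = B + -3.27·ex + 2.60·ey = (2.9696,3.0003)

θ=243°: -2.68 1.29
θ=268°: -1.28 1.01
θ=272°: -1.03 1.02
θ=337°: 2.97 3.00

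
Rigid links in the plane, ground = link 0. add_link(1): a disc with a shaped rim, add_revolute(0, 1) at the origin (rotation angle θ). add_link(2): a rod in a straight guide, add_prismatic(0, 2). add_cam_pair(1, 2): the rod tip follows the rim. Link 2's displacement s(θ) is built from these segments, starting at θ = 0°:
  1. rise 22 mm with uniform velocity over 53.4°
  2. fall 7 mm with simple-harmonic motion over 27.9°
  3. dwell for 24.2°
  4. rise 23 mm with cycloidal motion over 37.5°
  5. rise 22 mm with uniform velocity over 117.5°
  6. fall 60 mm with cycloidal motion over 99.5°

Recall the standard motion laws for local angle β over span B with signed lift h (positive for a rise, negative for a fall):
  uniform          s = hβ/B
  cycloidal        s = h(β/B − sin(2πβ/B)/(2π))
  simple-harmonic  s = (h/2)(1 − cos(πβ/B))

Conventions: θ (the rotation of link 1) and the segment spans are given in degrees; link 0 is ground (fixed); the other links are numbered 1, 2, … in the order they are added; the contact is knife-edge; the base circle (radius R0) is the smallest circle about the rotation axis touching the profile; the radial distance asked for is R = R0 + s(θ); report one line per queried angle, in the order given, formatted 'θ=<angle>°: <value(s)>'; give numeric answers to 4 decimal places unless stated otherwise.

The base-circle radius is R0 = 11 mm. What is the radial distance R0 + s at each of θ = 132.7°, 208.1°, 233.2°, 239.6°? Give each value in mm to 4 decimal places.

segment 1 (0° to 53.4°, uniform, h = 22) is passed completely: s = 0.0000 + (22) = 22.0000
segment 2 (53.4° to 81.3°, simple-harmonic, h = -7) is passed completely: s = 22.0000 + (-7) = 15.0000
segment 3 (81.3° to 105.5°, dwell): s unchanged at 15.0000
θ = 132.7° falls in segment 4 (105.5° to 143°, cycloidal, h = 23): β = 132.7 − 105.5 = 27.2°, B = 37.5°; Δs = 23·(0.7253 − sin(2π·0.7253)/(2π)) = 20.2994; s = 15.0000 + 20.2994 = 35.2994
segment 4 (105.5° to 143°, cycloidal, h = 23) is passed completely: s = 15.0000 + (23) = 38.0000
θ = 208.1° falls in segment 5 (143° to 260.5°, uniform, h = 22): β = 208.1 − 143 = 65.1°, B = 117.5°; Δs = 22·65.1/117.5 = 12.1889; s = 38.0000 + 12.1889 = 50.1889
θ = 233.2° falls in segment 5 (143° to 260.5°, uniform, h = 22): β = 233.2 − 143 = 90.2°, B = 117.5°; Δs = 22·90.2/117.5 = 16.8885; s = 38.0000 + 16.8885 = 54.8885
θ = 239.6° falls in segment 5 (143° to 260.5°, uniform, h = 22): β = 239.6 − 143 = 96.6°, B = 117.5°; Δs = 22·96.6/117.5 = 18.0868; s = 38.0000 + 18.0868 = 56.0868
θ=132.7°: R = R0 + s = 11 + 35.2994 = 46.2994
θ=208.1°: R = R0 + s = 11 + 50.1889 = 61.1889
θ=233.2°: R = R0 + s = 11 + 54.8885 = 65.8885
θ=239.6°: R = R0 + s = 11 + 56.0868 = 67.0868

θ=132.7°: 46.2994
θ=208.1°: 61.1889
θ=233.2°: 65.8885
θ=239.6°: 67.0868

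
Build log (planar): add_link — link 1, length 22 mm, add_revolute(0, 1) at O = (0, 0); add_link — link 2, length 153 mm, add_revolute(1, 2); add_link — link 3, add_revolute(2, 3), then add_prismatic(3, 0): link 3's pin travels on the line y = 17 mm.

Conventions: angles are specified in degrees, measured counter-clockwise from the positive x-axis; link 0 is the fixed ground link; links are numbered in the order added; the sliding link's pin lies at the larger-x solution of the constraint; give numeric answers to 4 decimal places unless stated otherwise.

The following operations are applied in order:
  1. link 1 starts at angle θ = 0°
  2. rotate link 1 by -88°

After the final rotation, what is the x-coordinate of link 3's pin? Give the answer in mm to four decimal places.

geometry: r = 22 mm, L = 153 mm, e = 17 mm; θ starts at 0°
rotate link 1 by -88°: θ ← 0° -88° = -88°
crank pin P = (r cos θ, r sin θ) = (0.767789, -21.986598)
h = r sin θ − e = -21.986598 − 17 = -38.986598
x = r cos θ + √(L² − h²) = 0.767789 + 147.949468 = 148.717257

148.7173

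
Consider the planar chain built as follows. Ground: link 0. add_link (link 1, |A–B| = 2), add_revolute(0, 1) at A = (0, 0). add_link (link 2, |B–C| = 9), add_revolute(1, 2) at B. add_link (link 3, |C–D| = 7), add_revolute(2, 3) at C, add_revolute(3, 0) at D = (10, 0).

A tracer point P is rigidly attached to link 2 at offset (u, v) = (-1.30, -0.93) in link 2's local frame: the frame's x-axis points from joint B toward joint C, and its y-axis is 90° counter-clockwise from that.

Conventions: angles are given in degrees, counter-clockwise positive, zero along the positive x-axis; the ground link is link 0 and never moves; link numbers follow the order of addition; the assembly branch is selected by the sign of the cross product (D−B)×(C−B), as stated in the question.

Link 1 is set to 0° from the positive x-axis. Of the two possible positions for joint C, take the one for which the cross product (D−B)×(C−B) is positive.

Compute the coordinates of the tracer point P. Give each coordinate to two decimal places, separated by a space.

A=(0,0), D=(10.00,0)
B = A + 2.00·(cos0°, sin0°) = (2.0000, 0.0000)
|BD| = 8.0000
circle(B,9.00) ∩ circle(D,7.00): a=6.0000, h=6.7082
  candidates: C₊=(8.0000,6.7082) cross=53.666; C₋=(8.0000,-6.7082) cross=-53.666
  branch + wants cross > 0 → take C=(8.0000,6.7082) (cross=53.666)
ex = (C−B)/|BC| = (0.6667,0.7454); ey = (-0.7454,0.6667)
P = B + -1.30·ex + -0.93·ey = (1.8265,-1.5890)

1.83 -1.59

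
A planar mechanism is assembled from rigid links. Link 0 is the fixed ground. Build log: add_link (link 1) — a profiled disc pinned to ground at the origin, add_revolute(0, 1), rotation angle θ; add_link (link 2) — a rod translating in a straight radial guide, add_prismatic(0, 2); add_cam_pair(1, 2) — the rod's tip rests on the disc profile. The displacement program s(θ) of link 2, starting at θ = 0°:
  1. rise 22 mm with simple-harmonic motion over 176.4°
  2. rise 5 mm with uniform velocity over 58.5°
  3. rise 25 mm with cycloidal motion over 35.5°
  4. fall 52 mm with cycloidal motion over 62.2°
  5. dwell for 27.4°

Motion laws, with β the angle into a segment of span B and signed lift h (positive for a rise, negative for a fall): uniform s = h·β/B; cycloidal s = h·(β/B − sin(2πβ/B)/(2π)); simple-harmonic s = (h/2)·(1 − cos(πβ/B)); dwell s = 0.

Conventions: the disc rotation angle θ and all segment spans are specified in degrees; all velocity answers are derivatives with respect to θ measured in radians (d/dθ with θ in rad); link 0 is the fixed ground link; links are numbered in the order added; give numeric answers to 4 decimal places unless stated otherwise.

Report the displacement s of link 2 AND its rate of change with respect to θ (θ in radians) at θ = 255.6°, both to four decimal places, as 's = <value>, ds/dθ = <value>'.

seg 1 [0°–176.4°] simple-harmonic, h=22: full span → s += 22 → s = 22.0000
seg 2 [176.4°–234.9°] uniform, h=5: full span → s += 5 → s = 27.0000
seg 3 [234.9°–270.4°] cycloidal, h=25: θ=255.6° here. β=20.7, B=35.5. 25·(0.5831 − sin(2π·0.5831)/(2π)) = 16.5618 → s = 43.5618
velocity in seg [234.9°–270.4°] (cycloidal), θ in radians: β = 20.7° = 0.3613 rad, B = 35.5° = 0.6196 rad; ds/dθ = (h/B)(1 − cos(2πβ/B)) = (25/0.6196)(1 − cos(2π·0.5831)) = 75.322239 mm/rad

s = 43.5618, ds/dθ = 75.3222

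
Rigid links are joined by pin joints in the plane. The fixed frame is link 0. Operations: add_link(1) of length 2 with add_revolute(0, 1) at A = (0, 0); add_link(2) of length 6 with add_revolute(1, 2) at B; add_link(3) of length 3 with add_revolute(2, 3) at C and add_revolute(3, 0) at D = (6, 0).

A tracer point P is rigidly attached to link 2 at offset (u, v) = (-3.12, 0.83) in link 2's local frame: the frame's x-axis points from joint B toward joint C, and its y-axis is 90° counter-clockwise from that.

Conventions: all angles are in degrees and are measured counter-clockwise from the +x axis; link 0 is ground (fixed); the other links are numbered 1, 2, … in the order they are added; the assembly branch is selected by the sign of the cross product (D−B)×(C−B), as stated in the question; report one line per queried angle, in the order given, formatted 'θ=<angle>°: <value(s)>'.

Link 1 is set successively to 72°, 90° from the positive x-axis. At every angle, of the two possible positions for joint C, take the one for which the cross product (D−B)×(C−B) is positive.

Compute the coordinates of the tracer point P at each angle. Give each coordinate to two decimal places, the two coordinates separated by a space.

A=(0,0), D=(6.00,0)
θ=72°: B = A + 2.00·(cos72°, sin72°) = (0.6180, 1.9021)
θ=72°: |BD| = 5.7082
θ=72°: circle(B,6.00) ∩ circle(D,3.00): a=5.2191, h=2.9599
θ=72°:   candidates: C₊=(6.5252,2.9537) cross=16.896; C₋=(4.5526,-2.6277) cross=-16.896
θ=72°:   branch + wants cross > 0 → take C=(6.5252,2.9537) (cross=16.896)
θ=72°: ex = (C−B)/|BC| = (0.9845,0.1753); ey = (-0.1753,0.9845)
θ=72°: P = B + -3.12·ex + 0.83·ey = (-2.5991,2.1725)
θ=90°: B = A + 2.00·(cos90°, sin90°) = (0.0000, 2.0000)
θ=90°: |BD| = 6.3246
θ=90°: circle(B,6.00) ∩ circle(D,3.00): a=5.2968, h=2.8185
θ=90°:   candidates: C₊=(5.9163,2.9988) cross=17.826; C₋=(4.1337,-2.3488) cross=-17.826
θ=90°:   branch + wants cross > 0 → take C=(5.9163,2.9988) (cross=17.826)
θ=90°: ex = (C−B)/|BC| = (0.9860,0.1665); ey = (-0.1665,0.9860)
θ=90°: P = B + -3.12·ex + 0.83·ey = (-3.2146,2.2990)

θ=72°: -2.60 2.17
θ=90°: -3.21 2.30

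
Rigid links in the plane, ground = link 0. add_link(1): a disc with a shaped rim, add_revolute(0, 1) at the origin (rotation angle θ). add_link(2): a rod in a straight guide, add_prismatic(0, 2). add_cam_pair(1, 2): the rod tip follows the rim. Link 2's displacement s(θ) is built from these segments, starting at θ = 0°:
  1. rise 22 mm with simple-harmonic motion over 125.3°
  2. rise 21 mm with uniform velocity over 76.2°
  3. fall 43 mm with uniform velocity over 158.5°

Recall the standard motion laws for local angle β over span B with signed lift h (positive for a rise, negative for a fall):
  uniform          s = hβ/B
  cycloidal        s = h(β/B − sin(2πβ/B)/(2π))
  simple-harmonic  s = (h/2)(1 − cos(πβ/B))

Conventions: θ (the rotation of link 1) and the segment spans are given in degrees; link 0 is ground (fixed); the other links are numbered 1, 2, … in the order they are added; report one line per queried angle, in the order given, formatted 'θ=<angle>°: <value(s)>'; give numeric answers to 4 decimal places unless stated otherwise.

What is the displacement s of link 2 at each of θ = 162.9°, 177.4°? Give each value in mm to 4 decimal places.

segment 1 (0° to 125.3°, simple-harmonic, h = 22) is passed completely: s = 0.0000 + (22) = 22.0000
θ = 162.9° falls in segment 2 (125.3° to 201.5°, uniform, h = 21): β = 162.9 − 125.3 = 37.6°, B = 76.2°; Δs = 21·37.6/76.2 = 10.3622; s = 22.0000 + 10.3622 = 32.3622
θ = 177.4° falls in segment 2 (125.3° to 201.5°, uniform, h = 21): β = 177.4 − 125.3 = 52.1°, B = 76.2°; Δs = 21·52.1/76.2 = 14.3583; s = 22.0000 + 14.3583 = 36.3583

θ=162.9°: 32.3622
θ=177.4°: 36.3583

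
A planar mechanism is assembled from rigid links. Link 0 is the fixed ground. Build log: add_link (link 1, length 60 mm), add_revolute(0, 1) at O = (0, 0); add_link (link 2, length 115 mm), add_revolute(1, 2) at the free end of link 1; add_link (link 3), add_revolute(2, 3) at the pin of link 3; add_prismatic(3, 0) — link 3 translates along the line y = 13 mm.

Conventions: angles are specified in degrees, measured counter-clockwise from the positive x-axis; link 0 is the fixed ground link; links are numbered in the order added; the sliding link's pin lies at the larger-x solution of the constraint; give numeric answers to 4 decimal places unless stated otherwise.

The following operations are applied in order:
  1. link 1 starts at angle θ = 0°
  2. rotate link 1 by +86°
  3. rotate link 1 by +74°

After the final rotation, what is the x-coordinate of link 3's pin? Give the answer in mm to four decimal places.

geometry: r = 60 mm, L = 115 mm, e = 13 mm; θ starts at 0°
rotate link 1 by +86°: θ ← 0° +86° = 86°
rotate link 1 by +74°: θ ← 86° +74° = 160°
crank pin P = (r cos θ, r sin θ) = (-56.381557, 20.521209)
h = r sin θ − e = 20.521209 − 13 = 7.521209
x = r cos θ + √(L² − h²) = -56.381557 + 114.753786 = 58.372229

58.3722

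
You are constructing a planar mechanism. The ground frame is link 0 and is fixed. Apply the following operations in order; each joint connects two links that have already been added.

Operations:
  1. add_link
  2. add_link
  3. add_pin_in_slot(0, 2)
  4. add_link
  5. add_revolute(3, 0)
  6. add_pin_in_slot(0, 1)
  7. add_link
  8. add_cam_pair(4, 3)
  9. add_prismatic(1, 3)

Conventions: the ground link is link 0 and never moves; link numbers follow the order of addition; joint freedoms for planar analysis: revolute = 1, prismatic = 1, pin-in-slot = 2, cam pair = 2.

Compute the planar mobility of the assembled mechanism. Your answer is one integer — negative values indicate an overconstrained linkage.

L=1 J1=0 J2=0
add link → L=2 J1=0 J2=0
add link → L=3 J1=0 J2=0
PS@0,2 dof=2 J2 → L=3 J1=0 J2=1
add link → L=4 J1=0 J2=1
R@3,0 dof=1 J1 → L=4 J1=1 J2=1
PS@0,1 dof=2 J2 → L=4 J1=1 J2=2
add link → L=5 J1=1 J2=2
C@4,3 dof=2 J2 → L=5 J1=1 J2=3
P@1,3 dof=1 J1 → L=5 J1=2 J2=3
M=3(L−1)−2J1−J2=3·4−2·2−3=5

M = 5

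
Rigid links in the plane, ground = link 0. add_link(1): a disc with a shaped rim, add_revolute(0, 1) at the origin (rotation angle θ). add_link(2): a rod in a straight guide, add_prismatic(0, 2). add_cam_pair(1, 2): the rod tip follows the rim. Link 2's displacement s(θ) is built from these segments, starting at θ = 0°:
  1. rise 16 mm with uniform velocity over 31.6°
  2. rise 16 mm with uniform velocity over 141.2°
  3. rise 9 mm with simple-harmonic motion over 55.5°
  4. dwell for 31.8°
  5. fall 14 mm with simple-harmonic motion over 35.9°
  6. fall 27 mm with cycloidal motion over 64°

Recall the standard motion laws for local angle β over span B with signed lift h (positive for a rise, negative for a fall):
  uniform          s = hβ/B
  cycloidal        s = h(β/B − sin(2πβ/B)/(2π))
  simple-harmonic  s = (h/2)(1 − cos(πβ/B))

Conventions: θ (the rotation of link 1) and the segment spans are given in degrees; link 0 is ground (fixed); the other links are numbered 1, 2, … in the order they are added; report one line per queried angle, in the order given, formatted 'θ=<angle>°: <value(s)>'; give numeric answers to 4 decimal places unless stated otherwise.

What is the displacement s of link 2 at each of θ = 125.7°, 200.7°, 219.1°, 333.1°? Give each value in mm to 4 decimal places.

segment 1 (0° to 31.6°, uniform, h = 16) is passed completely: s = 0.0000 + (16) = 16.0000
θ = 125.7° falls in segment 2 (31.6° to 172.8°, uniform, h = 16): β = 125.7 − 31.6 = 94.1°, B = 141.2°; Δs = 16·94.1/141.2 = 10.6629; s = 16.0000 + 10.6629 = 26.6629
segment 2 (31.6° to 172.8°, uniform, h = 16) is passed completely: s = 16.0000 + (16) = 32.0000
θ = 200.7° falls in segment 3 (172.8° to 228.3°, simple-harmonic, h = 9): β = 200.7 − 172.8 = 27.9°, B = 55.5°; Δs = 9/2·(1 − cos(π·0.5027)) = 4.5382; s = 32.0000 + 4.5382 = 36.5382
θ = 219.1° falls in segment 3 (172.8° to 228.3°, simple-harmonic, h = 9): β = 219.1 − 172.8 = 46.3°, B = 55.5°; Δs = 9/2·(1 − cos(π·0.8342)) = 8.4035; s = 32.0000 + 8.4035 = 40.4035
segment 3 (172.8° to 228.3°, simple-harmonic, h = 9) is passed completely: s = 32.0000 + (9) = 41.0000
segment 4 (228.3° to 260.1°, dwell): s unchanged at 41.0000
segment 5 (260.1° to 296°, simple-harmonic, h = -14) is passed completely: s = 41.0000 + (-14) = 27.0000
θ = 333.1° falls in segment 6 (296° to 360°, cycloidal, h = -27): β = 333.1 − 296 = 37.1°, B = 64°; Δs = -27·(0.5797 − sin(2π·0.5797)/(2π)) = -17.7143; s = 27.0000 − 17.7143 = 9.2857

θ=125.7°: 26.6629
θ=200.7°: 36.5382
θ=219.1°: 40.4035
θ=333.1°: 9.2857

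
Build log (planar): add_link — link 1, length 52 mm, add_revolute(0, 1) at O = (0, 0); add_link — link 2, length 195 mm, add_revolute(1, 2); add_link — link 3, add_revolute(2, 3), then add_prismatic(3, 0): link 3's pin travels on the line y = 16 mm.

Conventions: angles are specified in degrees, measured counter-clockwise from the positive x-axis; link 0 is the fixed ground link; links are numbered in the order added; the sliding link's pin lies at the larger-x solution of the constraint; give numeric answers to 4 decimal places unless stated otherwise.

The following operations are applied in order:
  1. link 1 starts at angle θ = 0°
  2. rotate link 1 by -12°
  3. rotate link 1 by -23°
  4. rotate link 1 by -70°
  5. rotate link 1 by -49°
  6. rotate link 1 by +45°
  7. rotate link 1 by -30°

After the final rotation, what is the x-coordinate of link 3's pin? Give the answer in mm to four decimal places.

geometry: r = 52 mm, L = 195 mm, e = 16 mm; θ starts at 0°
rotate link 1 by -12°: θ ← 0° -12° = -12°
rotate link 1 by -23°: θ ← -12° -23° = -35°
rotate link 1 by -70°: θ ← -35° -70° = -105°
rotate link 1 by -49°: θ ← -105° -49° = -154°
rotate link 1 by +45°: θ ← -154° +45° = -109°
rotate link 1 by -30°: θ ← -109° -30° = -139°
crank pin P = (r cos θ, r sin θ) = (-39.244898, -34.115070)
h = r sin θ − e = -34.115070 − 16 = -50.115070
x = r cos θ + √(L² − h²) = -39.244898 + 188.450205 = 149.205307

149.2053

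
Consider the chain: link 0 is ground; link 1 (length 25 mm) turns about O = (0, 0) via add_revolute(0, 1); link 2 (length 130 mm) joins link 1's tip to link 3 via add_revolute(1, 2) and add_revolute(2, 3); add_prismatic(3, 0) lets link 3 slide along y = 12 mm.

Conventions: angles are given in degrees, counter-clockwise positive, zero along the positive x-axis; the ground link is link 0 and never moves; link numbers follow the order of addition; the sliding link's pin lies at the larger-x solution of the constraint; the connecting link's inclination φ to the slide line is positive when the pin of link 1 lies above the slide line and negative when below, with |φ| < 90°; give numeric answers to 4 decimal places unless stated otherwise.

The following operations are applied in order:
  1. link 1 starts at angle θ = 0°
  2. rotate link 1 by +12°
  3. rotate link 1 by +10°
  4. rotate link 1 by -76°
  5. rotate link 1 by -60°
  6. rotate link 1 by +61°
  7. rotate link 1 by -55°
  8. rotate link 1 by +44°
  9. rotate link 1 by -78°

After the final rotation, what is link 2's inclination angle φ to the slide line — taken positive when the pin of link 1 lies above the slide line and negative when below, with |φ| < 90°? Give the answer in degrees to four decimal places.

geometry: r = 25 mm, L = 130 mm, e = 12 mm; θ starts at 0°
rotate link 1 by +12°: θ ← 0° +12° = 12°
rotate link 1 by +10°: θ ← 12° +10° = 22°
rotate link 1 by -76°: θ ← 22° -76° = -54°
rotate link 1 by -60°: θ ← -54° -60° = -114°
rotate link 1 by +61°: θ ← -114° +61° = -53°
rotate link 1 by -55°: θ ← -53° -55° = -108°
rotate link 1 by +44°: θ ← -108° +44° = -64°
rotate link 1 by -78°: θ ← -64° -78° = -142°
h = r sin θ − e = -15.391537 − 12 = -27.391537
sin φ = h / L = -27.391537 / 130 = -0.21070413
φ = arcsin(-0.21070413) = -12.163619°

-12.1636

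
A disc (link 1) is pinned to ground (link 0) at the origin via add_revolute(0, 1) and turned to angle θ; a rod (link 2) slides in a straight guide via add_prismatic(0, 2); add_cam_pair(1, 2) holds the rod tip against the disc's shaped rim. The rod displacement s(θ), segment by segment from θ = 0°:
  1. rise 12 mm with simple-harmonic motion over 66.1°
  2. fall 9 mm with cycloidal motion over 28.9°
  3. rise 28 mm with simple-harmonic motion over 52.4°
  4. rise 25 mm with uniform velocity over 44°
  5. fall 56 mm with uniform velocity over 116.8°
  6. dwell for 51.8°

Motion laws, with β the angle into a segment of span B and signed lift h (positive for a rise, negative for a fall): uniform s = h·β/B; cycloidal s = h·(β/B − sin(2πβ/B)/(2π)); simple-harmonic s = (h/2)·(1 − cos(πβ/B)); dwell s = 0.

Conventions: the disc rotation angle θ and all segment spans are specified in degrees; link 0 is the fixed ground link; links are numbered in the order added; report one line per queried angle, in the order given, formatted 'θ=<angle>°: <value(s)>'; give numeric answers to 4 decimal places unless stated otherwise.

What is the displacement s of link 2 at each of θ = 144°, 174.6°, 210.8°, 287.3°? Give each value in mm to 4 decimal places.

segment 1 (0° to 66.1°, simple-harmonic, h = 12) is passed completely: s = 0.0000 + (12) = 12.0000
segment 2 (66.1° to 95°, cycloidal, h = -9) is passed completely: s = 12.0000 + (-9) = 3.0000
θ = 144° falls in segment 3 (95° to 147.4°, simple-harmonic, h = 28): β = 144 − 95 = 49°, B = 52.4°; Δs = 28/2·(1 − cos(π·0.9351)) = 27.7101; s = 3.0000 + 27.7101 = 30.7101
segment 3 (95° to 147.4°, simple-harmonic, h = 28) is passed completely: s = 3.0000 + (28) = 31.0000
θ = 174.6° falls in segment 4 (147.4° to 191.4°, uniform, h = 25): β = 174.6 − 147.4 = 27.2°, B = 44°; Δs = 25·27.2/44 = 15.4545; s = 31.0000 + 15.4545 = 46.4545
segment 4 (147.4° to 191.4°, uniform, h = 25) is passed completely: s = 31.0000 + (25) = 56.0000
θ = 210.8° falls in segment 5 (191.4° to 308.2°, uniform, h = -56): β = 210.8 − 191.4 = 19.4°, B = 116.8°; Δs = -56·19.4/116.8 = -9.3014; s = 56.0000 − 9.3014 = 46.6986
θ = 287.3° falls in segment 5 (191.4° to 308.2°, uniform, h = -56): β = 287.3 − 191.4 = 95.9°, B = 116.8°; Δs = -56·95.9/116.8 = -45.9795; s = 56.0000 − 45.9795 = 10.0205

θ=144°: 30.7101
θ=174.6°: 46.4545
θ=210.8°: 46.6986
θ=287.3°: 10.0205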